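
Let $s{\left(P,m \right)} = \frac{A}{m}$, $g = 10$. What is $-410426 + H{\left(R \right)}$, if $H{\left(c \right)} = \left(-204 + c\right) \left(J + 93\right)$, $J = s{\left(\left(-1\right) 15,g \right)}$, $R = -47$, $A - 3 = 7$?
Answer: $-434020$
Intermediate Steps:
$A = 10$ ($A = 3 + 7 = 10$)
$s{\left(P,m \right)} = \frac{10}{m}$
$J = 1$ ($J = \frac{10}{10} = 10 \cdot \frac{1}{10} = 1$)
$H{\left(c \right)} = -19176 + 94 c$ ($H{\left(c \right)} = \left(-204 + c\right) \left(1 + 93\right) = \left(-204 + c\right) 94 = -19176 + 94 c$)
$-410426 + H{\left(R \right)} = -410426 + \left(-19176 + 94 \left(-47\right)\right) = -410426 - 23594 = -434020$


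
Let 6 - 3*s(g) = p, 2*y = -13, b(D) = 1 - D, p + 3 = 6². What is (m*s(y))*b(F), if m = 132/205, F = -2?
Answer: -3564/205 ≈ -17.385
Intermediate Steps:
p = 33 (p = -3 + 6² = -3 + 36 = 33)
m = 132/205 (m = 132*(1/205) = 132/205 ≈ 0.64390)
y = -13/2 (y = (½)*(-13) = -13/2 ≈ -6.5000)
s(g) = -9 (s(g) = 2 - ⅓*33 = 2 - 11 = -9)
(m*s(y))*b(F) = ((132/205)*(-9))*(1 - 1*(-2)) = -1188*(1 + 2)/205 = -1188/205*3 = -3564/205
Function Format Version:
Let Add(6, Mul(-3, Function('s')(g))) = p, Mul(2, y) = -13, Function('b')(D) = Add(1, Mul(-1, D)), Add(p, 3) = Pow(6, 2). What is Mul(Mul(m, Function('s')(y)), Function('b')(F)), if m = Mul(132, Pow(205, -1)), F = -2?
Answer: Rational(-3564, 205) ≈ -17.385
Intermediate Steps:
p = 33 (p = Add(-3, Pow(6, 2)) = Add(-3, 36) = 33)
m = Rational(132, 205) (m = Mul(132, Rational(1, 205)) = Rational(132, 205) ≈ 0.64390)
y = Rational(-13, 2) (y = Mul(Rational(1, 2), -13) = Rational(-13, 2) ≈ -6.5000)
Function('s')(g) = -9 (Function('s')(g) = Add(2, Mul(Rational(-1, 3), 33)) = Add(2, -11) = -9)
Mul(Mul(m, Function('s')(y)), Function('b')(F)) = Mul(Mul(Rational(132, 205), -9), Add(1, Mul(-1, -2))) = Mul(Rational(-1188, 205), Add(1, 2)) = Mul(Rational(-1188, 205), 3) = Rational(-3564, 205)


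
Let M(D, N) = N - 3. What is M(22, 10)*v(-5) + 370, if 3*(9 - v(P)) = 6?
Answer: 419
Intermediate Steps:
M(D, N) = -3 + N
v(P) = 7 (v(P) = 9 - ⅓*6 = 9 - 2 = 7)
M(22, 10)*v(-5) + 370 = (-3 + 10)*7 + 370 = 7*7 + 370 = 49 + 370 = 419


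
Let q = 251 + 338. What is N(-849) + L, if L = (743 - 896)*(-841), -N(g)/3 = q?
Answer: 126906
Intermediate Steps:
q = 589
N(g) = -1767 (N(g) = -3*589 = -1767)
L = 128673 (L = -153*(-841) = 128673)
N(-849) + L = -1767 + 128673 = 126906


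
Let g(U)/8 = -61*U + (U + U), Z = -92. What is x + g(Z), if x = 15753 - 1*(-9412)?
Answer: 68589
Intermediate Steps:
g(U) = -472*U (g(U) = 8*(-61*U + (U + U)) = 8*(-61*U + 2*U) = 8*(-59*U) = -472*U)
x = 25165 (x = 15753 + 9412 = 25165)
x + g(Z) = 25165 - 472*(-92) = 25165 + 43424 = 68589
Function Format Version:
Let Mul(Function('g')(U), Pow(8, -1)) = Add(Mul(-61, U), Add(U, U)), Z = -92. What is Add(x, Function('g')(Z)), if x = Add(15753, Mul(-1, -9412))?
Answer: 68589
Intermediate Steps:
Function('g')(U) = Mul(-472, U) (Function('g')(U) = Mul(8, Add(Mul(-61, U), Add(U, U))) = Mul(8, Add(Mul(-61, U), Mul(2, U))) = Mul(8, Mul(-59, U)) = Mul(-472, U))
x = 25165 (x = Add(15753, 9412) = 25165)
Add(x, Function('g')(Z)) = Add(25165, Mul(-472, -92)) = Add(25165, 43424) = 68589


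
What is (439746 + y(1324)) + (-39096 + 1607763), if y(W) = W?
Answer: 2009737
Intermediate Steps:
(439746 + y(1324)) + (-39096 + 1607763) = (439746 + 1324) + (-39096 + 1607763) = 441070 + 1568667 = 2009737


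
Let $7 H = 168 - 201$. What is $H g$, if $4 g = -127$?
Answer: $\frac{4191}{28} \approx 149.68$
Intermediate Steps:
$H = - \frac{33}{7}$ ($H = \frac{168 - 201}{7} = \frac{1}{7} \left(-33\right) = - \frac{33}{7} \approx -4.7143$)
$g = - \frac{127}{4}$ ($g = \frac{1}{4} \left(-127\right) = - \frac{127}{4} \approx -31.75$)
$H g = \left(- \frac{33}{7}\right) \left(- \frac{127}{4}\right) = \frac{4191}{28}$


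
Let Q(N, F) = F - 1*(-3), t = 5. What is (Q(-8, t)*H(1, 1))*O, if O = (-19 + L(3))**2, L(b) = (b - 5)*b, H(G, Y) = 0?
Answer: 0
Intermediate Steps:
L(b) = b*(-5 + b) (L(b) = (-5 + b)*b = b*(-5 + b))
Q(N, F) = 3 + F (Q(N, F) = F + 3 = 3 + F)
O = 625 (O = (-19 + 3*(-5 + 3))**2 = (-19 + 3*(-2))**2 = (-19 - 6)**2 = (-25)**2 = 625)
(Q(-8, t)*H(1, 1))*O = ((3 + 5)*0)*625 = (8*0)*625 = 0*625 = 0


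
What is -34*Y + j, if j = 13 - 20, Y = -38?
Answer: 1285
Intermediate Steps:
j = -7
-34*Y + j = -34*(-38) - 7 = 1292 - 7 = 1285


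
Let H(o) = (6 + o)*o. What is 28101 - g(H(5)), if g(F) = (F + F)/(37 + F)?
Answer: 1292591/46 ≈ 28100.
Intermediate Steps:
H(o) = o*(6 + o)
g(F) = 2*F/(37 + F) (g(F) = (2*F)/(37 + F) = 2*F/(37 + F))
28101 - g(H(5)) = 28101 - 2*5*(6 + 5)/(37 + 5*(6 + 5)) = 28101 - 2*5*11/(37 + 5*11) = 28101 - 2*55/(37 + 55) = 28101 - 2*55/92 = 28101 - 1*55/46 = 28101 - 55/46 = 1292591/46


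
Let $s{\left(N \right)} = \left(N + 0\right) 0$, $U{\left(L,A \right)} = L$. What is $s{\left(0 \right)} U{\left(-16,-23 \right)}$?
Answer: $0$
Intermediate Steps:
$s{\left(N \right)} = 0$ ($s{\left(N \right)} = N 0 = 0$)
$s{\left(0 \right)} U{\left(-16,-23 \right)} = 0 \left(-16\right) = 0$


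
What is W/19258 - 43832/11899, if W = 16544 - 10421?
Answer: -771259079/229150942 ≈ -3.3657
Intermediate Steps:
W = 6123
W/19258 - 43832/11899 = 6123/19258 - 43832/11899 = -771259079/229150942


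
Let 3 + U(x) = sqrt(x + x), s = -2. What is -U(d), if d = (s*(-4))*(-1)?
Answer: 3 - 4*I ≈ 3.0 - 4.0*I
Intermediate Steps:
d = -8 (d = -2*(-4)*(-1) = 8*(-1) = -8)
U(x) = -3 + sqrt(2)*sqrt(x) (U(x) = -3 + sqrt(x + x) = -3 + sqrt(2*x) = -3 + sqrt(2)*sqrt(x))
-U(d) = -(-3 + sqrt(2)*sqrt(-8)) = -(-3 + sqrt(2)*(2*I*sqrt(2))) = -(-3 + 4*I) = 3 - 4*I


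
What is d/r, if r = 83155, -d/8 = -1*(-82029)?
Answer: -656232/83155 ≈ -7.8917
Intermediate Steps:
d = -656232 (d = -(-8)*(-82029) = -8*82029 = -656232)
d/r = -656232/83155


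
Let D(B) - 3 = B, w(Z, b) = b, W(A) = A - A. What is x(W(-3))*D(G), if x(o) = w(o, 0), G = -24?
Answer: 0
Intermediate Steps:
W(A) = 0
x(o) = 0
D(B) = 3 + B
x(W(-3))*D(G) = 0*(3 - 24) = 0*(-21) = 0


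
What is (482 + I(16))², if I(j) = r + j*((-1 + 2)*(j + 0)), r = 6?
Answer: 553536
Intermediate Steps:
I(j) = 6 + j² (I(j) = 6 + j*((-1 + 2)*(j + 0)) = 6 + j*(1*j) = 6 + j*j = 6 + j²)
(482 + I(16))² = (482 + (6 + 16²))² = (482 + (6 + 256))² = (482 + 262)² = 744² = 553536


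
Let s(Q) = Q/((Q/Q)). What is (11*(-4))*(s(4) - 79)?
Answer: 3300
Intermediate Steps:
s(Q) = Q (s(Q) = Q/1 = Q*1 = Q)
(11*(-4))*(s(4) - 79) = (11*(-4))*(4 - 79) = -44*(-75) = 3300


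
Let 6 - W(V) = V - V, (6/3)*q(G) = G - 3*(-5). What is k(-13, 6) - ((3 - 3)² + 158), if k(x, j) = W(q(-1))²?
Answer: -122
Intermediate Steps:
q(G) = 15/2 + G/2 (q(G) = (G - 3*(-5))/2 = (G + 15)/2 = (15 + G)/2 = 15/2 + G/2)
W(V) = 6 (W(V) = 6 - (V - V) = 6 - 1*0 = 6 + 0 = 6)
k(x, j) = 36 (k(x, j) = 6² = 36)
k(-13, 6) - ((3 - 3)² + 158) = 36 - ((3 - 3)² + 158) = 36 - (0² + 158) = 36 - (0 + 158) = 36 - 1*158 = 36 - 158 = -122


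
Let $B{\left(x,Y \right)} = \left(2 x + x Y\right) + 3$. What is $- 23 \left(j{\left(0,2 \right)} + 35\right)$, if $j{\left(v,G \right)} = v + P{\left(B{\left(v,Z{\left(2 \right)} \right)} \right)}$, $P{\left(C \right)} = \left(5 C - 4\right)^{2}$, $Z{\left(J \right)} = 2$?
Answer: $-3588$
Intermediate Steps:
$B{\left(x,Y \right)} = 3 + 2 x + Y x$ ($B{\left(x,Y \right)} = \left(2 x + Y x\right) + 3 = 3 + 2 x + Y x$)
$P{\left(C \right)} = \left(-4 + 5 C\right)^{2}$
$j{\left(v,G \right)} = v + \left(11 + 20 v\right)^{2}$ ($j{\left(v,G \right)} = v + \left(-4 + 5 \left(3 + 2 v + 2 v\right)\right)^{2} = v + \left(-4 + 5 \left(3 + 4 v\right)\right)^{2} = v + \left(-4 + \left(15 + 20 v\right)\right)^{2} = v + \left(11 + 20 v\right)^{2}$)
$- 23 \left(j{\left(0,2 \right)} + 35\right) = - 23 \left(\left(0 + \left(11 + 20 \cdot 0\right)^{2}\right) + 35\right) = - 23 \left(\left(0 + \left(11 + 0\right)^{2}\right) + 35\right) = - 23 \left(\left(0 + 11^{2}\right) + 35\right) = - 23 \left(\left(0 + 121\right) + 35\right) = - 23 \left(121 + 35\right) = \left(-23\right) 156 = -3588$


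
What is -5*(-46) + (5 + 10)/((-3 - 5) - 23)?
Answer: 7115/31 ≈ 229.52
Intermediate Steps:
-5*(-46) + (5 + 10)/((-3 - 5) - 23) = 230 + 15/(-8 - 23) = 230 + 15/(-31) = 230 + 15*(-1/31) = 230 - 15/31 = 7115/31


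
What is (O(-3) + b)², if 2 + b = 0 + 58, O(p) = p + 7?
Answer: 3600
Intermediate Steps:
O(p) = 7 + p
b = 56 (b = -2 + (0 + 58) = -2 + 58 = 56)
(O(-3) + b)² = ((7 - 3) + 56)² = (4 + 56)² = 60² = 3600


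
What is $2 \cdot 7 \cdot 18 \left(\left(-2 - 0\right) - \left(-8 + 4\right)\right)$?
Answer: $504$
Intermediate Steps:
$2 \cdot 7 \cdot 18 \left(\left(-2 - 0\right) - \left(-8 + 4\right)\right) = 14 \cdot 18 \left(\left(-2 + 0\right) - -4\right) = 252 \left(-2 + 4\right) = 252 \cdot 2 = 504$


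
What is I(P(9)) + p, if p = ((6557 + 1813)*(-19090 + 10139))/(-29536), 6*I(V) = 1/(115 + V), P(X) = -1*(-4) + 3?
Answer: 6855171797/2702544 ≈ 2536.6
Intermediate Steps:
P(X) = 7 (P(X) = 4 + 3 = 7)
I(V) = 1/(6*(115 + V))
p = 37459935/14768 (p = (8370*(-8951))*(-1/29536) = -74919870*(-1/29536) = 37459935/14768 ≈ 2536.6)
I(P(9)) + p = 1/(6*(115 + 7)) + 37459935/14768 = (1/6)/122 + 37459935/14768 = (1/6)*(1/122) + 37459935/14768 = 1/732 + 37459935/14768 = 6855171797/2702544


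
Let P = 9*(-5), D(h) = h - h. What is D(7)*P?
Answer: 0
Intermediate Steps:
D(h) = 0
P = -45
D(7)*P = 0*(-45) = 0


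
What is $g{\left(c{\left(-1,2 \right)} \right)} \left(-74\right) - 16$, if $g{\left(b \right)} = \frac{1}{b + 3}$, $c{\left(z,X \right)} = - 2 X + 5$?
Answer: $- \frac{69}{2} \approx -34.5$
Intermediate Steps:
$c{\left(z,X \right)} = 5 - 2 X$
$g{\left(b \right)} = \frac{1}{3 + b}$
$g{\left(c{\left(-1,2 \right)} \right)} \left(-74\right) - 16 = \frac{1}{3 + \left(5 - 4\right)} \left(-74\right) - 16 = \frac{1}{3 + 1} \left(-74\right) - 16 = \frac{1}{4} \left(-74\right) - 16 = - \frac{37}{2} - 16 = - \frac{69}{2}$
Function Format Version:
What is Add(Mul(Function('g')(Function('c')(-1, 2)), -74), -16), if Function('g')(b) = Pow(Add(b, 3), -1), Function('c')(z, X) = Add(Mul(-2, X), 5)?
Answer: Rational(-69, 2) ≈ -34.500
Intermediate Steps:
Function('c')(z, X) = Add(5, Mul(-2, X))
Function('g')(b) = Pow(Add(3, b), -1)
Add(Mul(Function('g')(Function('c')(-1, 2)), -74), -16) = Add(Mul(Pow(Add(3, Add(5, Mul(-2, 2))), -1), -74), -16) = Add(Mul(Pow(Add(3, Add(5, -4)), -1), -74), -16) = Add(Mul(Pow(Add(3, 1), -1), -74), -16) = Add(Mul(Pow(4, -1), -74), -16) = Add(Mul(Rational(1, 4), -74), -16) = Add(Rational(-37, 2), -16) = Rational(-69, 2)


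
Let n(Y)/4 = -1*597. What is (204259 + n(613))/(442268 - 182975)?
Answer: 201871/259293 ≈ 0.77854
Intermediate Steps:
n(Y) = -2388 (n(Y) = 4*(-1*597) = 4*(-597) = -2388)
(204259 + n(613))/(442268 - 182975) = (204259 - 2388)/(442268 - 182975) = 201871/259293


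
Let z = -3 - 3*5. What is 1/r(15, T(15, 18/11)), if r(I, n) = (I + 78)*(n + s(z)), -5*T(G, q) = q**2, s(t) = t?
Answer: -605/1042902 ≈ -0.00058011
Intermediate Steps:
z = -18 (z = -3 - 15 = -18)
T(G, q) = -q**2/5
r(I, n) = (-18 + n)*(78 + I) (r(I, n) = (I + 78)*(n - 18) = (78 + I)*(-18 + n) = (-18 + n)*(78 + I))
1/r(15, T(15, 18/11)) = 1/(-1404 - 18*15 + 78*(-(18/11)**2/5) + 15*(-(18/11)**2/5)) = 1/(-1404 - 270 + 78*(-(18*(1/11))**2/5) + 15*(-(18*(1/11))**2/5)) = 1/(-1404 - 270 + 78*(-(18/11)**2/5) + 15*(-(18/11)**2/5)) = 1/(-1404 - 270 + 78*(-1/5*324/121) + 15*(-1/5*324/121)) = 1/(-1404 - 270 + 78*(-324/605) + 15*(-324/605)) = 1/(-1404 - 270 - 25272/605 - 972/121) = 1/(-1042902/605) = -605/1042902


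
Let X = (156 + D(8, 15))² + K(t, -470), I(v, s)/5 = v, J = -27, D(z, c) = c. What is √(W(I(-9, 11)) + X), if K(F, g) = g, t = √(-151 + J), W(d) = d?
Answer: √28726 ≈ 169.49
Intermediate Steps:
I(v, s) = 5*v
t = I*√178 (t = √(-151 - 27) = √(-178) = I*√178 ≈ 13.342*I)
X = 28771 (X = (156 + 15)² - 470 = 171² - 470 = 29241 - 470 = 28771)
√(W(I(-9, 11)) + X) = √(5*(-9) + 28771) = √(-45 + 28771) = √28726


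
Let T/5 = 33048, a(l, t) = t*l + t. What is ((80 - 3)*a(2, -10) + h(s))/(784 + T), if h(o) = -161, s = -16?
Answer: -2471/166024 ≈ -0.014883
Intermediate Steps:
a(l, t) = t + l*t (a(l, t) = l*t + t = t + l*t)
T = 165240 (T = 5*33048 = 165240)
((80 - 3)*a(2, -10) + h(s))/(784 + T) = ((80 - 3)*(-10*(1 + 2)) - 161)/(784 + 165240) = (77*(-10*3) - 161)/166024 = (77*(-30) - 161)*(1/166024) = (-2310 - 161)*(1/166024) = -2471*1/166024 = -2471/166024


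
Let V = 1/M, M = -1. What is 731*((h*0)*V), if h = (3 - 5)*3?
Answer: 0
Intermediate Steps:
V = -1 (V = 1/(-1) = -1)
h = -6 (h = -2*3 = -6)
731*((h*0)*V) = 731*(-6*0*(-1)) = 731*(0*(-1)) = 731*0 = 0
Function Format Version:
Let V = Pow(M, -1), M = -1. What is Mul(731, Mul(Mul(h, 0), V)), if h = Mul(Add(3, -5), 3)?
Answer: 0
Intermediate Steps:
V = -1 (V = Pow(-1, -1) = -1)
h = -6 (h = Mul(-2, 3) = -6)
Mul(731, Mul(Mul(h, 0), V)) = Mul(731, Mul(Mul(-6, 0), -1)) = Mul(731, Mul(0, -1)) = Mul(731, 0) = 0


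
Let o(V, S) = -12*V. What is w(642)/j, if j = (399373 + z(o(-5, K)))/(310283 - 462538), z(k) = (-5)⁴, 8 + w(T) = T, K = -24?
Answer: -48264835/199999 ≈ -241.33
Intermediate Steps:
w(T) = -8 + T
z(k) = 625
j = -399998/152255 (j = (399373 + 625)/(310283 - 462538) = 399998/(-152255) = 399998*(-1/152255) = -399998/152255 ≈ -2.6272)
w(642)/j = (-8 + 642)/(-399998/152255) = 634*(-152255/399998) = -48264835/199999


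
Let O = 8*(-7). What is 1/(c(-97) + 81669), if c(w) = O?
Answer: 1/81613 ≈ 1.2253e-5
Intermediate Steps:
O = -56
c(w) = -56
1/(c(-97) + 81669) = 1/(-56 + 81669) = 1/81613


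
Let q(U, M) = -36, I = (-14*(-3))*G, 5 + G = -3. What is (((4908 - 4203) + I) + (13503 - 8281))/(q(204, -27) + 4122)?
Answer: 5591/4086 ≈ 1.3683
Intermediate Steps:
G = -8 (G = -5 - 3 = -8)
I = -336 (I = -14*(-3)*(-8) = 42*(-8) = -336)
(((4908 - 4203) + I) + (13503 - 8281))/(q(204, -27) + 4122) = (((4908 - 4203) - 336) + (13503 - 8281))/(-36 + 4122) = ((705 - 336) + 5222)/4086 = (369 + 5222)*(1/4086) = 5591*(1/4086) = 5591/4086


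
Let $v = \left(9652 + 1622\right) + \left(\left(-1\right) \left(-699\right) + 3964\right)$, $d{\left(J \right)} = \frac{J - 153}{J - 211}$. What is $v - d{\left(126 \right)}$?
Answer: $\frac{1354618}{85} \approx 15937.0$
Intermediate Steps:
$d{\left(J \right)} = \frac{-153 + J}{-211 + J}$
$v = 15937$ ($v = 11274 + \left(699 + 3964\right) = 11274 + 4663 = 15937$)
$v - d{\left(126 \right)} = 15937 - \frac{-153 + 126}{-211 + 126} = 15937 - \frac{1}{-85} \left(-27\right) = 15937 - \left(- \frac{1}{85}\right) \left(-27\right) = 15937 - \frac{27}{85} = \frac{1354618}{85}$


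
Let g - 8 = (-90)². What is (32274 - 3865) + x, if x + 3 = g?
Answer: 36514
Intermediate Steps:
g = 8108 (g = 8 + (-90)² = 8 + 8100 = 8108)
x = 8105 (x = -3 + 8108 = 8105)
(32274 - 3865) + x = (32274 - 3865) + 8105 = 28409 + 8105 = 36514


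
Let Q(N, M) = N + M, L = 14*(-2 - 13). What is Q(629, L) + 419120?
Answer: 419539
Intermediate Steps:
L = -210 (L = 14*(-15) = -210)
Q(N, M) = M + N
Q(629, L) + 419120 = (-210 + 629) + 419120 = 419 + 419120 = 419539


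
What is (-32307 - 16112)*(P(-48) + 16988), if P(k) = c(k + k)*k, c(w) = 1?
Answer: -820217860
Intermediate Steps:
P(k) = k (P(k) = 1*k = k)
(-32307 - 16112)*(P(-48) + 16988) = (-32307 - 16112)*(-48 + 16988) = -48419*16940 = -820217860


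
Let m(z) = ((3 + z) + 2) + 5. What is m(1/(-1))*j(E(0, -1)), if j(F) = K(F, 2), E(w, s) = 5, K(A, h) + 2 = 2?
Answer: 0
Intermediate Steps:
K(A, h) = 0 (K(A, h) = -2 + 2 = 0)
j(F) = 0
m(z) = 10 + z (m(z) = (5 + z) + 5 = 10 + z)
m(1/(-1))*j(E(0, -1)) = (10 + 1/(-1))*0 = (10 - 1)*0 = 9*0 = 0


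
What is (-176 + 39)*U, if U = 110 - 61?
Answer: -6713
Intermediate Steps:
U = 49
(-176 + 39)*U = (-176 + 39)*49 = -137*49 = -6713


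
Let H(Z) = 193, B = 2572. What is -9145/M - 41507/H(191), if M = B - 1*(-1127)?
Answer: -155299378/713907 ≈ -217.53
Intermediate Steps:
M = 3699 (M = 2572 - 1*(-1127) = 2572 + 1127 = 3699)
-9145/M - 41507/H(191) = -9145/3699 - 41507/193 = -155299378/713907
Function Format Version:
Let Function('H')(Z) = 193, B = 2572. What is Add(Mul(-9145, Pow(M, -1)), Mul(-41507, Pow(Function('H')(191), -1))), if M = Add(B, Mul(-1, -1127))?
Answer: Rational(-155299378, 713907) ≈ -217.53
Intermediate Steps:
M = 3699 (M = Add(2572, Mul(-1, -1127)) = Add(2572, 1127) = 3699)
Add(Mul(-9145, Pow(M, -1)), Mul(-41507, Pow(Function('H')(191), -1))) = Add(Mul(-9145, Pow(3699, -1)), Mul(-41507, Pow(193, -1))) = Add(Mul(-9145, Rational(1, 3699)), Mul(-41507, Rational(1, 193))) = Add(Rational(-9145, 3699), Rational(-41507, 193)) = Rational(-155299378, 713907)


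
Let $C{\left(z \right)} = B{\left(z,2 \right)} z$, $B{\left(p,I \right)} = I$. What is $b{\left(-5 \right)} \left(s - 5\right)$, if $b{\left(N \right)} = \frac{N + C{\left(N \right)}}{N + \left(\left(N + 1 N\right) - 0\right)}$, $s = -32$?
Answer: $-37$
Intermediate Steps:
$C{\left(z \right)} = 2 z$
$b{\left(N \right)} = 1$ ($b{\left(N \right)} = \frac{N + 2 N}{N + \left(\left(N + 1 N\right) - 0\right)} = \frac{3 N}{N + \left(\left(N + N\right) + 0\right)} = \frac{3 N}{N + \left(2 N + 0\right)} = \frac{3 N}{N + 2 N} = \frac{3 N}{3 N} = 3 N \frac{1}{3 N} = 1$)
$b{\left(-5 \right)} \left(s - 5\right) = 1 \left(-32 - 5\right) = 1 \left(-37\right) = -37$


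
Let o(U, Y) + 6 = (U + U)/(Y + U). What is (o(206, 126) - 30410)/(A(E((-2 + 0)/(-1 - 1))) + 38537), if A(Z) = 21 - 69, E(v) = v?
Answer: -2524425/3194587 ≈ -0.79022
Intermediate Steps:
o(U, Y) = -6 + 2*U/(U + Y) (o(U, Y) = -6 + (U + U)/(Y + U) = -6 + (2*U)/(U + Y) = -6 + 2*U/(U + Y))
A(Z) = -48
(o(206, 126) - 30410)/(A(E((-2 + 0)/(-1 - 1))) + 38537) = (2*(-3*126 - 2*206)/(206 + 126) - 30410)/(-48 + 38537) = (2*(-378 - 412)/332 - 30410)/38489 = (2*(1/332)*(-790) - 30410)*(1/38489) = (-395/83 - 30410)*(1/38489) = -2524425/83*1/38489 = -2524425/3194587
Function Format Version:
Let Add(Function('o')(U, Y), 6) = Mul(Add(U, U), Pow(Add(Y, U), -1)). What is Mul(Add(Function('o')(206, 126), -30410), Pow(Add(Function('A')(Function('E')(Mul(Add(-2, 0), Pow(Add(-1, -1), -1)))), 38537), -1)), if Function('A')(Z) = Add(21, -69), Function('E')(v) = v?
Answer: Rational(-2524425, 3194587) ≈ -0.79022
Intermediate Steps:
Function('o')(U, Y) = Add(-6, Mul(2, U, Pow(Add(U, Y), -1))) (Function('o')(U, Y) = Add(-6, Mul(Add(U, U), Pow(Add(Y, U), -1))) = Add(-6, Mul(Mul(2, U), Pow(Add(U, Y), -1))) = Add(-6, Mul(2, U, Pow(Add(U, Y), -1))))
Function('A')(Z) = -48
Mul(Add(Function('o')(206, 126), -30410), Pow(Add(Function('A')(Function('E')(Mul(Add(-2, 0), Pow(Add(-1, -1), -1)))), 38537), -1)) = Mul(Add(Mul(2, Pow(Add(206, 126), -1), Add(Mul(-3, 126), Mul(-2, 206))), -30410), Pow(Add(-48, 38537), -1)) = Mul(Add(Mul(2, Pow(332, -1), Add(-378, -412)), -30410), Pow(38489, -1)) = Mul(Add(Mul(2, Rational(1, 332), -790), -30410), Rational(1, 38489)) = Mul(Add(Rational(-395, 83), -30410), Rational(1, 38489)) = Mul(Rational(-2524425, 83), Rational(1, 38489)) = Rational(-2524425, 3194587)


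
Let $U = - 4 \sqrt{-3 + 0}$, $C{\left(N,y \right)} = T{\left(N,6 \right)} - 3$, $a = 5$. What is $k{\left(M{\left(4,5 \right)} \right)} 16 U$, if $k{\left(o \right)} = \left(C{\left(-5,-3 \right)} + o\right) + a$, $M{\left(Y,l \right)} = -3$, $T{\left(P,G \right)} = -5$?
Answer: $384 i \sqrt{3} \approx 665.11 i$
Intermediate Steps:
$C{\left(N,y \right)} = -8$ ($C{\left(N,y \right)} = -5 - 3 = -8$)
$k{\left(o \right)} = -3 + o$ ($k{\left(o \right)} = \left(-8 + o\right) + 5 = -3 + o$)
$U = - 4 i \sqrt{3}$ ($U = - 4 \sqrt{-3} = - 4 i \sqrt{3} \approx - 6.9282 i$)
$k{\left(M{\left(4,5 \right)} \right)} 16 U = \left(-3 - 3\right) 16 \left(- 4 i \sqrt{3}\right) = \left(-6\right) 16 \left(- 4 i \sqrt{3}\right) = - 96 \left(- 4 i \sqrt{3}\right) = 384 i \sqrt{3}$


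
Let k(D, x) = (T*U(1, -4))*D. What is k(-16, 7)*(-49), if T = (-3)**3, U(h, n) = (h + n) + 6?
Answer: -63504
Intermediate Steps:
U(h, n) = 6 + h + n
T = -27
k(D, x) = -81*D (k(D, x) = (-27*(6 + 1 - 4))*D = (-27*3)*D = -81*D)
k(-16, 7)*(-49) = -81*(-16)*(-49) = 1296*(-49) = -63504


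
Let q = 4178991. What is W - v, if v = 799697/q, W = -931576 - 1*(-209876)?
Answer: -177410506141/245823 ≈ -7.2170e+5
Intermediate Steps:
W = -721700 (W = -931576 + 209876 = -721700)
v = 47041/245823 (v = 799697/4178991 = 799697*(1/4178991) = 47041/245823 ≈ 0.19136)
W - v = -721700 - 1*47041/245823 = -721700 - 47041/245823 = -177410506141/245823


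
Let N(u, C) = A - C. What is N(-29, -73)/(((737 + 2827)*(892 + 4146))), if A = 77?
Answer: 25/2992572 ≈ 8.3540e-6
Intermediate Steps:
N(u, C) = 77 - C
N(-29, -73)/(((737 + 2827)*(892 + 4146))) = (77 - 1*(-73))/(((737 + 2827)*(892 + 4146))) = (77 + 73)/((3564*5038)) = 150/17955432 = 150*(1/17955432) = 25/2992572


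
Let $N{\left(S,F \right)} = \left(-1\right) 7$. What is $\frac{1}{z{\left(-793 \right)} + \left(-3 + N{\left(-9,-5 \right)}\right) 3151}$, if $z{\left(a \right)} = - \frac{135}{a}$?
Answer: $- \frac{793}{24987295} \approx -3.1736 \cdot 10^{-5}$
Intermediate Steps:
$N{\left(S,F \right)} = -7$
$\frac{1}{z{\left(-793 \right)} + \left(-3 + N{\left(-9,-5 \right)}\right) 3151} = \frac{1}{- \frac{135}{-793} + \left(-3 - 7\right) 3151} = \frac{1}{\left(-135\right) \left(- \frac{1}{793}\right) - 31510} = \frac{1}{\frac{135}{793} - 31510} = \frac{1}{- \frac{24987295}{793}} = - \frac{793}{24987295}$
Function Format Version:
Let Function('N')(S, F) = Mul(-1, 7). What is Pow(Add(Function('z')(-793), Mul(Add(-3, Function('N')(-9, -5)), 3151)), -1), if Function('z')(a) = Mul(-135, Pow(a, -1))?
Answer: Rational(-793, 24987295) ≈ -3.1736e-5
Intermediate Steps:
Function('N')(S, F) = -7
Pow(Add(Function('z')(-793), Mul(Add(-3, Function('N')(-9, -5)), 3151)), -1) = Pow(Add(Mul(-135, Pow(-793, -1)), Mul(Add(-3, -7), 3151)), -1) = Pow(Add(Mul(-135, Rational(-1, 793)), Mul(-10, 3151)), -1) = Pow(Add(Rational(135, 793), -31510), -1) = Pow(Rational(-24987295, 793), -1) = Rational(-793, 24987295)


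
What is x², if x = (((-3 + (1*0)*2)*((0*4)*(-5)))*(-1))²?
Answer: 0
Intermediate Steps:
x = 0 (x = (((-3 + 0*2)*(0*(-5)))*(-1))² = (((-3 + 0)*0)*(-1))² = (-3*0*(-1))² = (0*(-1))² = 0² = 0)
x² = 0² = 0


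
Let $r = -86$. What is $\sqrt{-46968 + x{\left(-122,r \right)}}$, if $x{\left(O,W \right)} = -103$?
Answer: $i \sqrt{47071} \approx 216.96 i$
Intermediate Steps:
$\sqrt{-46968 + x{\left(-122,r \right)}} = \sqrt{-46968 - 103} = \sqrt{-47071} = i \sqrt{47071}$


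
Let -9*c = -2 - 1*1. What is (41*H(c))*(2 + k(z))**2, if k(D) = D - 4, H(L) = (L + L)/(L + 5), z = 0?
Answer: 41/2 ≈ 20.500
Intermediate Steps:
c = 1/3 (c = -(-2 - 1*1)/9 = -(-2 - 1)/9 = -1/9*(-3) = 1/3 ≈ 0.33333)
H(L) = 2*L/(5 + L) (H(L) = (2*L)/(5 + L) = 2*L/(5 + L))
k(D) = -4 + D
(41*H(c))*(2 + k(z))**2 = (41*(2*(1/3)/(5 + 1/3)))*(2 + (-4 + 0))**2 = (41*(2*(1/3)/(16/3)))*(2 - 4)**2 = (41*(2*(1/3)*(3/16)))*(-2)**2 = (41*(1/8))*4 = (41/8)*4 = 41/2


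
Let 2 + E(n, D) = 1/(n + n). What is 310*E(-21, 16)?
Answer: -13175/21 ≈ -627.38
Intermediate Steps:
E(n, D) = -2 + 1/(2*n) (E(n, D) = -2 + 1/(n + n) = -2 + 1/(2*n))
310*E(-21, 16) = 310*(-2 + (½)/(-21)) = 310*(-2 + (½)*(-1/21)) = 310*(-2 - 1/42) = 310*(-85/42) = -13175/21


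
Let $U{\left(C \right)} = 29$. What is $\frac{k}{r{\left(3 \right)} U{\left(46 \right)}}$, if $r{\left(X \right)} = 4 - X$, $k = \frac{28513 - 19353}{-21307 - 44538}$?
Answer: $- \frac{1832}{381901} \approx -0.0047971$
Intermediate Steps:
$k = - \frac{1832}{13169}$ ($k = \frac{9160}{-65845} = 9160 \left(- \frac{1}{65845}\right) = - \frac{1832}{13169} \approx -0.13911$)
$\frac{k}{r{\left(3 \right)} U{\left(46 \right)}} = - \frac{1832}{13169 \left(4 - 3\right) 29} = - \frac{1832}{13169 \cdot 1 \cdot 29} = - \frac{1832}{13169 \cdot 29} = \left(- \frac{1832}{13169}\right) \frac{1}{29} = - \frac{1832}{381901}$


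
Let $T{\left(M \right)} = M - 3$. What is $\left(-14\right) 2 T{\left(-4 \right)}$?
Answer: $196$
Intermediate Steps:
$T{\left(M \right)} = -3 + M$ ($T{\left(M \right)} = M - 3 = -3 + M$)
$\left(-14\right) 2 T{\left(-4 \right)} = \left(-14\right) 2 \left(-3 - 4\right) = \left(-28\right) \left(-7\right) = 196$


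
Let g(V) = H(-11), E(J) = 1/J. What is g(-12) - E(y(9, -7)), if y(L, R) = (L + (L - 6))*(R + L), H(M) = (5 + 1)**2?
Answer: 863/24 ≈ 35.958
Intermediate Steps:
H(M) = 36 (H(M) = 6**2 = 36)
y(L, R) = (-6 + 2*L)*(L + R) (y(L, R) = (L + (-6 + L))*(L + R) = (-6 + 2*L)*(L + R))
g(V) = 36
g(-12) - E(y(9, -7)) = 36 - 1/(-6*9 - 6*(-7) + 2*9**2 + 2*9*(-7)) = 36 - 1/(-54 + 42 + 2*81 - 126) = 36 - 1/(-54 + 42 + 162 - 126) = 36 - 1/24 = 863/24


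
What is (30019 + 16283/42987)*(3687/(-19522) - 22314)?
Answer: -13384278376829010/19980767 ≈ -6.6986e+8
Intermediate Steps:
(30019 + 16283/42987)*(3687/(-19522) - 22314) = (30019 + 16283*(1/42987))*(3687*(-1/19522) - 22314) = (30019 + 16283/42987)*(-3687/19522 - 22314) = (1290443036/42987)*(-435617595/19522) = -13384278376829010/19980767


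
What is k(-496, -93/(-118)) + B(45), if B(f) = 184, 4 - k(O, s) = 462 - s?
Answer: -32239/118 ≈ -273.21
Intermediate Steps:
k(O, s) = -458 + s (k(O, s) = 4 - (462 - s) = 4 + (-462 + s) = -458 + s)
k(-496, -93/(-118)) + B(45) = (-458 - 93/(-118)) + 184 = (-458 - 93*(-1/118)) + 184 = (-458 + 93/118) + 184 = -53951/118 + 184 = -32239/118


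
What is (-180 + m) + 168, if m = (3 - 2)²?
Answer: -11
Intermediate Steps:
m = 1 (m = 1² = 1)
(-180 + m) + 168 = (-180 + 1) + 168 = -179 + 168 = -11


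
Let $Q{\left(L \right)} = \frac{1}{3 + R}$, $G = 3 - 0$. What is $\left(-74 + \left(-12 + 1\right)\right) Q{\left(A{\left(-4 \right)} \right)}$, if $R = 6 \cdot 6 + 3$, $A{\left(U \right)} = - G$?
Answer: $- \frac{85}{42} \approx -2.0238$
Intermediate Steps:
$G = 3$ ($G = 3 + 0 = 3$)
$A{\left(U \right)} = -3$ ($A{\left(U \right)} = \left(-1\right) 3 = -3$)
$R = 39$ ($R = 36 + 3 = 39$)
$Q{\left(L \right)} = \frac{1}{42}$ ($Q{\left(L \right)} = \frac{1}{3 + 39} = \frac{1}{42}$)
$\left(-74 + \left(-12 + 1\right)\right) Q{\left(A{\left(-4 \right)} \right)} = \left(-74 + \left(-12 + 1\right)\right) \frac{1}{42} = \left(-74 - 11\right) \frac{1}{42} = \left(-85\right) \frac{1}{42} = - \frac{85}{42}$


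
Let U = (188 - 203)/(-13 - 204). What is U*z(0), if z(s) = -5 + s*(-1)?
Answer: -75/217 ≈ -0.34562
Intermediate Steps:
z(s) = -5 - s
U = 15/217 (U = -15/(-217) = -15*(-1/217) = 15/217 ≈ 0.069124)
U*z(0) = 15*(-5 - 1*0)/217 = 15*(-5 + 0)/217 = (15/217)*(-5) = -75/217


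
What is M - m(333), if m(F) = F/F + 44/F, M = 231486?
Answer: 77084461/333 ≈ 2.3148e+5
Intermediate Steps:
m(F) = 1 + 44/F
M - m(333) = 231486 - (44 + 333)/333 = 231486 - 377/333 = 77084461/333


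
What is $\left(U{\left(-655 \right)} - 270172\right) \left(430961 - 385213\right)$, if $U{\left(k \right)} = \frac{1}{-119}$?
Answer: $- \frac{1470819655812}{119} \approx -1.236 \cdot 10^{10}$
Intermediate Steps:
$U{\left(k \right)} = - \frac{1}{119}$
$\left(U{\left(-655 \right)} - 270172\right) \left(430961 - 385213\right) = \left(- \frac{1}{119} - 270172\right) \left(430961 - 385213\right) = \left(- \frac{32150469}{119}\right) 45748 = - \frac{1470819655812}{119}$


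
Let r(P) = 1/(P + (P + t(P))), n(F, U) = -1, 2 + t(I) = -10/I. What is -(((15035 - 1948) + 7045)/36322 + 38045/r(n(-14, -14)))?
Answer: -4145621536/18161 ≈ -2.2827e+5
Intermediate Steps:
t(I) = -2 - 10/I
r(P) = 1/(-2 - 10/P + 2*P) (r(P) = 1/(P + (P + (-2 - 10/P))) = 1/(P + (-2 + P - 10/P)) = 1/(-2 - 10/P + 2*P))
-(((15035 - 1948) + 7045)/36322 + 38045/r(n(-14, -14))) = -(((15035 - 1948) + 7045)/36322 + 38045/((-1*(-1)/(10 - 2*(-1)*(-1 - 1))))) = -((13087 + 7045)*(1/36322) + 38045/((-1*(-1)/(10 - 2*(-1)*(-2))))) = -(20132*(1/36322) + 38045/((-1*(-1)/(10 - 4)))) = -(10066/18161 + 38045/((-1*(-1)/6))) = -(10066/18161 + 38045/((-1*(-1)*1/6))) = -(10066/18161 + 38045/(1/6)) = -(10066/18161 + 38045*6) = -(10066/18161 + 228270) = -1*4145621536/18161 = -4145621536/18161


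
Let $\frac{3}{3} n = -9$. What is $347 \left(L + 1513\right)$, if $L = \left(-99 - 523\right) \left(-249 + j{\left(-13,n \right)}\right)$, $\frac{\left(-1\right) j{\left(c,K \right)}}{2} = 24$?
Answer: $64627709$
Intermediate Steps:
$n = -9$
$j{\left(c,K \right)} = -48$ ($j{\left(c,K \right)} = \left(-2\right) 24 = -48$)
$L = 184734$ ($L = \left(-99 - 523\right) \left(-249 - 48\right) = \left(-622\right) \left(-297\right) = 184734$)
$347 \left(L + 1513\right) = 347 \left(184734 + 1513\right) = 347 \cdot 186247 = 64627709$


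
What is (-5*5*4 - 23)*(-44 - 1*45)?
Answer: 10947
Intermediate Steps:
(-5*5*4 - 23)*(-44 - 1*45) = (-25*4 - 23)*(-44 - 45) = (-100 - 23)*(-89) = -123*(-89) = 10947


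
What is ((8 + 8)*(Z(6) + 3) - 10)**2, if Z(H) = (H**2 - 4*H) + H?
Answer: 106276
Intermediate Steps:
Z(H) = H**2 - 3*H
((8 + 8)*(Z(6) + 3) - 10)**2 = ((8 + 8)*(6*(-3 + 6) + 3) - 10)**2 = (16*(6*3 + 3) - 10)**2 = (16*(18 + 3) - 10)**2 = (16*21 - 10)**2 = (336 - 10)**2 = 326**2 = 106276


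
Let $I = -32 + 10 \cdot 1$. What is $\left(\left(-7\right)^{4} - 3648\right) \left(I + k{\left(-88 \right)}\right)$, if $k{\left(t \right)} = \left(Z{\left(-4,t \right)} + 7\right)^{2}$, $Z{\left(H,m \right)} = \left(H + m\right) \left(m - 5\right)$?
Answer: $-91436208909$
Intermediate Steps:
$Z{\left(H,m \right)} = \left(-5 + m\right) \left(H + m\right)$ ($Z{\left(H,m \right)} = \left(H + m\right) \left(-5 + m\right) = \left(-5 + m\right) \left(H + m\right)$)
$k{\left(t \right)} = \left(27 + t^{2} - 9 t\right)^{2}$ ($k{\left(t \right)} = \left(\left(t^{2} - -20 - 5 t - 4 t\right) + 7\right)^{2} = \left(\left(t^{2} + 20 - 5 t - 4 t\right) + 7\right)^{2} = \left(\left(20 + t^{2} - 9 t\right) + 7\right)^{2} = \left(27 + t^{2} - 9 t\right)^{2}$)
$I = -22$ ($I = -32 + 10 = -22$)
$\left(\left(-7\right)^{4} - 3648\right) \left(I + k{\left(-88 \right)}\right) = \left(\left(-7\right)^{4} - 3648\right) \left(-22 + \left(27 + \left(-88\right)^{2} - -792\right)^{2}\right) = \left(2401 - 3648\right) \left(-22 + \left(27 + 7744 + 792\right)^{2}\right) = - 1247 \left(-22 + 8563^{2}\right) = - 1247 \left(-22 + 73324969\right) = \left(-1247\right) 73324947 = -91436208909$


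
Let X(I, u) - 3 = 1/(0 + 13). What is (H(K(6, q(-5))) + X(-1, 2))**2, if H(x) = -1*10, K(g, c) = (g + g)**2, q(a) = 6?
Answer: 8100/169 ≈ 47.929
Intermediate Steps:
X(I, u) = 40/13 (X(I, u) = 3 + 1/(0 + 13) = 3 + 1/13 = 40/13)
K(g, c) = 4*g**2 (K(g, c) = (2*g)**2 = 4*g**2)
H(x) = -10
(H(K(6, q(-5))) + X(-1, 2))**2 = (-10 + 40/13)**2 = (-90/13)**2 = 8100/169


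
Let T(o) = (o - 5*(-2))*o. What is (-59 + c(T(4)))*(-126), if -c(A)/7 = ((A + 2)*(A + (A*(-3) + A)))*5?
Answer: -14316246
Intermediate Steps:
T(o) = o*(10 + o) (T(o) = (o + 10)*o = (10 + o)*o = o*(10 + o))
c(A) = 35*A*(2 + A) (c(A) = -7*(A + 2)*(A + (A*(-3) + A))*5 = -7*(2 + A)*(A + (-3*A + A))*5 = -7*(2 + A)*(A - 2*A)*5 = -7*(2 + A)*(-A)*5 = -7*(-A*(2 + A))*5 = -(-35)*A*(2 + A) = 35*A*(2 + A))
(-59 + c(T(4)))*(-126) = (-59 + 35*(4*(10 + 4))*(2 + 4*(10 + 4)))*(-126) = (-59 + 35*(4*14)*(2 + 4*14))*(-126) = (-59 + 35*56*(2 + 56))*(-126) = (-59 + 35*56*58)*(-126) = (-59 + 113680)*(-126) = 113621*(-126) = -14316246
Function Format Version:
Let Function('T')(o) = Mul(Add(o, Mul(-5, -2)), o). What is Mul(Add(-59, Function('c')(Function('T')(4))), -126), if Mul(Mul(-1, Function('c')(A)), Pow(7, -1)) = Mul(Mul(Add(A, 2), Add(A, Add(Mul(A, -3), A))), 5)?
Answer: -14316246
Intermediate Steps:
Function('T')(o) = Mul(o, Add(10, o)) (Function('T')(o) = Mul(Add(o, 10), o) = Mul(Add(10, o), o) = Mul(o, Add(10, o)))
Function('c')(A) = Mul(35, A, Add(2, A)) (Function('c')(A) = Mul(-7, Mul(Mul(Add(A, 2), Add(A, Add(Mul(A, -3), A))), 5)) = Mul(-7, Mul(Mul(Add(2, A), Add(A, Add(Mul(-3, A), A))), 5)) = Mul(-7, Mul(Mul(Add(2, A), Add(A, Mul(-2, A))), 5)) = Mul(-7, Mul(Mul(Add(2, A), Mul(-1, A)), 5)) = Mul(-7, Mul(Mul(-1, A, Add(2, A)), 5)) = Mul(-7, Mul(-5, A, Add(2, A))) = Mul(35, A, Add(2, A)))
Mul(Add(-59, Function('c')(Function('T')(4))), -126) = Mul(Add(-59, Mul(35, Mul(4, Add(10, 4)), Add(2, Mul(4, Add(10, 4))))), -126) = Mul(Add(-59, Mul(35, Mul(4, 14), Add(2, Mul(4, 14)))), -126) = Mul(Add(-59, Mul(35, 56, Add(2, 56))), -126) = Mul(Add(-59, Mul(35, 56, 58)), -126) = Mul(Add(-59, 113680), -126) = Mul(113621, -126) = -14316246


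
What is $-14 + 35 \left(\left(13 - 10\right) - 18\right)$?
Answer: $-539$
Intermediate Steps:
$-14 + 35 \left(\left(13 - 10\right) - 18\right) = -14 + 35 \left(3 - 18\right) = -14 + 35 \left(-15\right) = -14 - 525 = -539$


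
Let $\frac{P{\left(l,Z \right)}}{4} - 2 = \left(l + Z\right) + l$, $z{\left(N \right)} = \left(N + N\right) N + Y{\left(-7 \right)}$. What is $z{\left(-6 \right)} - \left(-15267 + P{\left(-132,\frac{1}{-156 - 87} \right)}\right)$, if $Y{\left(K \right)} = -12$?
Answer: $\frac{3979129}{243} \approx 16375.0$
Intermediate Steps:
$z{\left(N \right)} = -12 + 2 N^{2}$ ($z{\left(N \right)} = \left(N + N\right) N - 12 = 2 N N - 12 = 2 N^{2} - 12 = -12 + 2 N^{2}$)
$P{\left(l,Z \right)} = 8 + 4 Z + 8 l$ ($P{\left(l,Z \right)} = 8 + 4 \left(\left(l + Z\right) + l\right) = 8 + 4 \left(\left(Z + l\right) + l\right) = 8 + 4 \left(Z + 2 l\right) = 8 + \left(4 Z + 8 l\right) = 8 + 4 Z + 8 l$)
$z{\left(-6 \right)} - \left(-15267 + P{\left(-132,\frac{1}{-156 - 87} \right)}\right) = \left(-12 + 2 \left(-6\right)^{2}\right) - \left(-15267 + \left(8 + \frac{4}{-156 - 87} + 8 \left(-132\right)\right)\right) = \left(-12 + 2 \cdot 36\right) - \left(-15267 + \left(8 + \frac{4}{-243} - 1056\right)\right) = \left(-12 + 72\right) - \left(-15267 + \left(8 + 4 \left(- \frac{1}{243}\right) - 1056\right)\right) = 60 - \left(-15267 - \frac{254668}{243}\right) = 60 - - \frac{3964549}{243} = 60 + \frac{3964549}{243} = \frac{3979129}{243}$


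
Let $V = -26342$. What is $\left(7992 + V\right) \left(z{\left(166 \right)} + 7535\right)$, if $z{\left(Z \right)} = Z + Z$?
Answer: $-144359450$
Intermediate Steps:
$z{\left(Z \right)} = 2 Z$
$\left(7992 + V\right) \left(z{\left(166 \right)} + 7535\right) = \left(7992 - 26342\right) \left(2 \cdot 166 + 7535\right) = - 18350 \left(332 + 7535\right) = \left(-18350\right) 7867 = -144359450$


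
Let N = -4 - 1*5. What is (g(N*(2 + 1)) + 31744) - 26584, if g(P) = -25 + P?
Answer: 5108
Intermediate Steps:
N = -9 (N = -4 - 5 = -9)
(g(N*(2 + 1)) + 31744) - 26584 = ((-25 - 9*(2 + 1)) + 31744) - 26584 = ((-25 - 9*3) + 31744) - 26584 = ((-25 - 27) + 31744) - 26584 = (-52 + 31744) - 26584 = 31692 - 26584 = 5108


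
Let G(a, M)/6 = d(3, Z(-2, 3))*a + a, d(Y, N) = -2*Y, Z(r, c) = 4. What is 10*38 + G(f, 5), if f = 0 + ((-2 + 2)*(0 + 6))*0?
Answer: 380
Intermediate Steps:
f = 0 (f = 0 + (0*6)*0 = 0 + 0*0 = 0 + 0 = 0)
G(a, M) = -30*a (G(a, M) = 6*((-2*3)*a + a) = 6*(-6*a + a) = 6*(-5*a) = -30*a)
10*38 + G(f, 5) = 10*38 - 30*0 = 380 + 0 = 380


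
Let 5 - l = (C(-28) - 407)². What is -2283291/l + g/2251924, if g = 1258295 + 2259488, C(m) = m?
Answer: 725929087643/53263632410 ≈ 13.629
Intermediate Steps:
g = 3517783
l = -189220 (l = 5 - (-28 - 407)² = 5 - 1*(-435)² = 5 - 1*189225 = 5 - 189225 = -189220)
-2283291/l + g/2251924 = -2283291/(-189220) + 3517783/2251924 = -2283291*(-1/189220) + 3517783*(1/2251924) = 2283291/189220 + 3517783/2251924 = 725929087643/53263632410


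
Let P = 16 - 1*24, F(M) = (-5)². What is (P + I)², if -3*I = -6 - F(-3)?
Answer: 49/9 ≈ 5.4444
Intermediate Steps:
F(M) = 25
I = 31/3 (I = -(-6 - 1*25)/3 = -(-6 - 25)/3 = -⅓*(-31) = 31/3 ≈ 10.333)
P = -8 (P = 16 - 24 = -8)
(P + I)² = (-8 + 31/3)² = (7/3)² = 49/9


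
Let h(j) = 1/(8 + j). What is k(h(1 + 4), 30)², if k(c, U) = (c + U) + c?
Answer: 153664/169 ≈ 909.25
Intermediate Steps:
k(c, U) = U + 2*c (k(c, U) = (U + c) + c = U + 2*c)
k(h(1 + 4), 30)² = (30 + 2/(8 + (1 + 4)))² = (30 + 2/(8 + 5))² = (30 + 2/13)² = (392/13)² = 153664/169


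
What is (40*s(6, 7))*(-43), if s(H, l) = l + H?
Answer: -22360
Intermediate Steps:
s(H, l) = H + l
(40*s(6, 7))*(-43) = (40*(6 + 7))*(-43) = (40*13)*(-43) = 520*(-43) = -22360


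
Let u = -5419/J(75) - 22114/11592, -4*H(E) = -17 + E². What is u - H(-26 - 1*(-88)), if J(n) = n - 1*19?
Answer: 9946799/11592 ≈ 858.07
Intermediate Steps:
J(n) = -19 + n (J(n) = n - 19 = -19 + n)
H(E) = 17/4 - E²/4 (H(E) = -(-17 + E²)/4 = 17/4 - E²/4)
u = -1143847/11592 (u = -5419/(-19 + 75) - 22114/11592 = -5419/56 - 22114*1/11592 = -5419*1/56 - 11057/5796 = -5419/56 - 11057/5796 = -1143847/11592 ≈ -98.676)
u - H(-26 - 1*(-88)) = -1143847/11592 - (17/4 - (-26 - 1*(-88))²/4) = -1143847/11592 - (17/4 - (-26 + 88)²/4) = -1143847/11592 - (17/4 - ¼*62²) = -1143847/11592 - (17/4 - ¼*3844) = -1143847/11592 - (17/4 - 961) = -1143847/11592 - 1*(-3827/4) = -1143847/11592 + 3827/4 = 9946799/11592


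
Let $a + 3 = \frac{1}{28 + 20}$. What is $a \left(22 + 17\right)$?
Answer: $- \frac{1859}{16} \approx -116.19$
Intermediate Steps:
$a = - \frac{143}{48}$ ($a = -3 + \frac{1}{28 + 20} = -3 + \frac{1}{48} = - \frac{143}{48} \approx -2.9792$)
$a \left(22 + 17\right) = - \frac{143 \left(22 + 17\right)}{48} = \left(- \frac{143}{48}\right) 39 = - \frac{1859}{16}$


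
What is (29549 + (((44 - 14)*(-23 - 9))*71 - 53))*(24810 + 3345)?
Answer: -1088584920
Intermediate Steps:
(29549 + (((44 - 14)*(-23 - 9))*71 - 53))*(24810 + 3345) = (29549 + ((30*(-32))*71 - 53))*28155 = (29549 + (-960*71 - 53))*28155 = (29549 + (-68160 - 53))*28155 = (29549 - 68213)*28155 = -38664*28155 = -1088584920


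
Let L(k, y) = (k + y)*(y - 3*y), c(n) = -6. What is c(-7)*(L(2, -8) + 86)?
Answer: 60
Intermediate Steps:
L(k, y) = -2*y*(k + y) (L(k, y) = (k + y)*(-2*y) = -2*y*(k + y))
c(-7)*(L(2, -8) + 86) = -6*(-2*(-8)*(2 - 8) + 86) = -6*(-2*(-8)*(-6) + 86) = -6*(-96 + 86) = -6*(-10) = 60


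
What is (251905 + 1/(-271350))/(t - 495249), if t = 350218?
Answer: -68354421749/39354161850 ≈ -1.7369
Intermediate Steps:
(251905 + 1/(-271350))/(t - 495249) = (251905 + 1/(-271350))/(350218 - 495249) = (251905 - 1/271350)/(-145031) = (68354421749/271350)*(-1/145031) = -68354421749/39354161850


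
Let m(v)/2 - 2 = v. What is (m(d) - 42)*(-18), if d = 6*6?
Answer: -612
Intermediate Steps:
d = 36
m(v) = 4 + 2*v
(m(d) - 42)*(-18) = ((4 + 2*36) - 42)*(-18) = ((4 + 72) - 42)*(-18) = (76 - 42)*(-18) = 34*(-18) = -612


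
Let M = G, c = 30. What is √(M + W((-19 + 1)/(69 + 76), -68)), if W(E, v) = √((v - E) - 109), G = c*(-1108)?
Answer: √(-698871000 + 145*I*√3718815)/145 ≈ 0.036473 + 182.32*I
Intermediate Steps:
G = -33240 (G = 30*(-1108) = -33240)
M = -33240
W(E, v) = √(-109 + v - E)
√(M + W((-19 + 1)/(69 + 76), -68)) = √(-33240 + √(-109 - 68 - (-19 + 1)/(69 + 76))) = √(-33240 + √(-109 - 68 - (-18)/145)) = √(-33240 + √(-109 - 68 - 1*(-18/145))) = √(-33240 + √(-109 - 68 + 18/145)) = √(-33240 + √(-25647/145)) = √(-33240 + I*√3718815/145)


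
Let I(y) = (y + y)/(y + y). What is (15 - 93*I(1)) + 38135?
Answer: 38057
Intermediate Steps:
I(y) = 1 (I(y) = (2*y)/((2*y)) = (2*y)*(1/(2*y)) = 1)
(15 - 93*I(1)) + 38135 = (15 - 93*1) + 38135 = (15 - 93) + 38135 = -78 + 38135 = 38057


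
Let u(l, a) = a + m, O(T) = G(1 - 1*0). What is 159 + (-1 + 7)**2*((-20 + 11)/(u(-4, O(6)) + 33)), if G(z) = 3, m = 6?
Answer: 1059/7 ≈ 151.29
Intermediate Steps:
O(T) = 3
u(l, a) = 6 + a (u(l, a) = a + 6 = 6 + a)
159 + (-1 + 7)**2*((-20 + 11)/(u(-4, O(6)) + 33)) = 159 + (-1 + 7)**2*((-20 + 11)/((6 + 3) + 33)) = 159 + 6**2*(-9/(9 + 33)) = 159 + 36*(-9/42) = 159 + 36*(-9*1/42) = 159 + 36*(-3/14) = 159 - 54/7 = 1059/7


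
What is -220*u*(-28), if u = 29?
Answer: 178640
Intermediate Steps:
-220*u*(-28) = -220*29*(-28) = -55*116*(-28) = -6380*(-28) = 178640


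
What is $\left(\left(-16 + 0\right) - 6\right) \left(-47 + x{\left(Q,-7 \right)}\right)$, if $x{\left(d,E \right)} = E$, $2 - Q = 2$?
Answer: $1188$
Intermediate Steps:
$Q = 0$ ($Q = 2 - 2 = 0$)
$\left(\left(-16 + 0\right) - 6\right) \left(-47 + x{\left(Q,-7 \right)}\right) = \left(\left(-16 + 0\right) - 6\right) \left(-47 - 7\right) = \left(-16 - 6\right) \left(-54\right) = \left(-22\right) \left(-54\right) = 1188$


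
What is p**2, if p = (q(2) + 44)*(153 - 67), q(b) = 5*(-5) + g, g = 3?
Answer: 3579664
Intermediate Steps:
q(b) = -22 (q(b) = 5*(-5) + 3 = -25 + 3 = -22)
p = 1892 (p = (-22 + 44)*(153 - 67) = 22*86 = 1892)
p**2 = 1892**2 = 3579664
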